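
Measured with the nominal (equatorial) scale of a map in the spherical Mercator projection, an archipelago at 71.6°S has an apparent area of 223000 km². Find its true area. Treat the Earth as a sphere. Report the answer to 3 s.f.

22200 km²

The Mercator projection is conformal; its linear scale factor is the same in every direction and equals sec φ = 1/cos φ.
Areal scale = k² = sec²φ = 1/cos²(71.6°) = 1/0.3156² = 10.04.
True area = apparent / (areal scale) = 223000 / 10.04 ≈ 22200 km².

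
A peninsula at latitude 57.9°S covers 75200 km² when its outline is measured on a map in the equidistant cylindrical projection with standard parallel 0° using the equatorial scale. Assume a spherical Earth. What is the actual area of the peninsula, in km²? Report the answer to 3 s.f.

40000 km²

In the plate carrée (x = Rλ, y = Rφ), meridians are true-scale (h = 1) and parallels are stretched by k = sec φ.
Areal scale = h·k = 1 × sec φ; at 57.9°, h = 1.000, k = 1.882, so h·k = 1.882.
True area = apparent / (areal scale) = 75200 / 1.882 ≈ 40000 km².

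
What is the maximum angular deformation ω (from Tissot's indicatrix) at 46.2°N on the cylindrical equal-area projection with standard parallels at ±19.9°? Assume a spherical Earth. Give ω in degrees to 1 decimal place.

34.6°

Cylindrical equal-area (φ₀ = 19.9°): h = cos φ / cos 19.9° along meridians, k = cos 19.9° / cos φ along parallels; h·k = 1.
At 46.2°: h = 0.7361, k = 1.359; principal scales a = 1.359, b = 0.7361.
sin(ω/2) = (a − b)/(a + b) = 0.6224/2.095 = 0.2972, so ω = 2 arcsin(0.2972) ≈ 34.6°.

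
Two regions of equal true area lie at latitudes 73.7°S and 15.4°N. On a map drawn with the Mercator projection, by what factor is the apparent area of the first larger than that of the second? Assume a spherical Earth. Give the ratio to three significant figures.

11.8

Mercator areal scale is sec²φ.
At 73.7°: sec²(73.7°) = 1/0.2807² = 12.69.
At 15.4°: sec²(15.4°) = 1/0.9641² = 1.076.
Ratio = 12.69/1.076 = cos²(15.4°)/cos²(73.7°) ≈ 11.8.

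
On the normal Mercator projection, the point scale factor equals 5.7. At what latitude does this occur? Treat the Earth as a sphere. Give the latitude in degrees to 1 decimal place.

79.9°

Mercator scale is k = sec φ = 1/cos φ.
1/cos φ = 5.7  ⇒  cos φ = 0.1754  ⇒  φ = arccos(0.1754) ≈ 79.9°.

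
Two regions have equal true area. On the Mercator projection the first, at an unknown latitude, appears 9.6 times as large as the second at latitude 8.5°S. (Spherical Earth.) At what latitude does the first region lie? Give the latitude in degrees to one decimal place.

71.4°

Mercator areal scale is sec²φ, so apparent-area ratio = sec²φ₁ / sec²φ₂ = cos²φ₂ / cos²φ₁.
cos²φ₂ / cos²φ₁ = 9.6  ⇒  cos φ₁ = cos 8.5° / √9.6 = 0.9890/3.098 = 0.3192.
φ₁ = arccos(0.3192) ≈ 71.4°.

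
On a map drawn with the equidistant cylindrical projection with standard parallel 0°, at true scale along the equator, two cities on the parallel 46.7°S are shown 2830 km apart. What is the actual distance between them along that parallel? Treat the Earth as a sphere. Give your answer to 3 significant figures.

In the plate carrée (x = Rλ, y = Rφ), meridians are true-scale (h = 1) and parallels are stretched by k = sec φ.
Along the parallel at 46.7°, map distances are exaggerated by k = sec 46.7° = 1.458.
True distance = 2830 / 1.458 = 2830 × cos 46.7° ≈ 1940 km.

1940 km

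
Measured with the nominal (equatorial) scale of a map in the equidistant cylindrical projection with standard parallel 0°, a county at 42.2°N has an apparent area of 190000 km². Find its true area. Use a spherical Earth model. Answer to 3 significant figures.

141000 km²

For the equirectangular projection with φ₀ = 0 (plate carrée), h = 1 along meridians and k = sec φ along parallels.
Areal scale = h·k = 1 × sec φ; at 42.2°, h = 1.000, k = 1.350, so h·k = 1.350.
True area = apparent / (areal scale) = 190000 / 1.350 ≈ 141000 km².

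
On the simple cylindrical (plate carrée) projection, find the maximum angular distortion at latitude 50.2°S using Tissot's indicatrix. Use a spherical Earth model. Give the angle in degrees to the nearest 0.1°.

25.4°

In the plate carrée (x = Rλ, y = Rφ), meridians are true-scale (h = 1) and parallels are stretched by k = sec φ.
At 50.2°: h = 1.000, k = 1.562; principal scales a = 1.562, b = 1.000.
sin(ω/2) = (a − b)/(a + b) = 0.5622/2.562 = 0.2194, so ω = 2 arcsin(0.2194) ≈ 25.4°.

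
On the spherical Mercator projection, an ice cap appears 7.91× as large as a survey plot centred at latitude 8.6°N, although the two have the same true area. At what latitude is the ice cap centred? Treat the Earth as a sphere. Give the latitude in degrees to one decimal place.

For equal true areas on Mercator, apparent areas scale as sec²φ, so the ratio is cos²φ₂ / cos²φ₁.
cos²φ₂ / cos²φ₁ = 7.91  ⇒  cos φ₁ = cos 8.6° / √7.91 = 0.9888/2.812 = 0.3516.
φ₁ = arccos(0.3516) ≈ 69.4°.

69.4°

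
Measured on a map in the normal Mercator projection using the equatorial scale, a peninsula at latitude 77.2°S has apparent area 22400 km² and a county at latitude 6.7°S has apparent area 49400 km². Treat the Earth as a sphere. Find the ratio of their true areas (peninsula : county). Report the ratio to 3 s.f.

Mercator's areal exaggeration is sec²φ; hence true area = (apparent area) · cos²φ.
True area of peninsula: 22400 × cos²(77.2°) = 22400 × 0.04908 = 1099 km².
True area of county: 49400 × cos²(6.7°) = 49400 × 0.9864 = 48730 km².
Ratio = 1099 / 48730 ≈ 0.0226.

0.0226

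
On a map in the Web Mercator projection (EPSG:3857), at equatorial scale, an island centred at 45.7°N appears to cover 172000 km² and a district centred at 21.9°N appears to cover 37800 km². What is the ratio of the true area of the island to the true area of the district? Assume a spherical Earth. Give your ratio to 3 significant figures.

2.58

Mercator's areal exaggeration is sec²φ; hence true area = (apparent area) · cos²φ.
True area of island: 172000 × cos²(45.7°) = 172000 × 0.4878 = 83900 km².
True area of district: 37800 × cos²(21.9°) = 37800 × 0.8609 = 32540 km².
Ratio = 83900 / 32540 ≈ 2.58.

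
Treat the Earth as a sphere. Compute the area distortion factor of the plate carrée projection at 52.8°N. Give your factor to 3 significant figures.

1.65

Plate carrée maps x = Rλ, y = Rφ. The meridian scale is h = 1 and the parallel scale is k = 1/cos φ = sec φ.
Areal scale = h·k = 1 × sec φ; at 52.8°, h = 1.000, k = 1.654, so h·k = 1.654.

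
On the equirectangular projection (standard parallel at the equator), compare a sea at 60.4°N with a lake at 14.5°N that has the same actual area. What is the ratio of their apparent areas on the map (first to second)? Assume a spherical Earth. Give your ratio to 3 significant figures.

1.96

For the equirectangular projection with φ₀ = 0 (plate carrée), h = 1 along meridians and k = sec φ along parallels.
Areal scale at 60.4°: h·k = 1.000 × 2.025 = 2.025.
Areal scale at 14.5°: h·k = 1.000 × 1.033 = 1.033.
Ratio = 2.025/1.033 ≈ 1.96.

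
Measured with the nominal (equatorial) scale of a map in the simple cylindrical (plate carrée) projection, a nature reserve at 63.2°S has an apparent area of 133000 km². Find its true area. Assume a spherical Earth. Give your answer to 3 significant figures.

For the equirectangular projection with φ₀ = 0 (plate carrée), h = 1 along meridians and k = sec φ along parallels.
Areal scale = h·k = 1 × sec φ; at 63.2°, h = 1.000, k = 2.218, so h·k = 2.218.
True area = apparent / (areal scale) = 133000 / 2.218 ≈ 60000 km².

60000 km²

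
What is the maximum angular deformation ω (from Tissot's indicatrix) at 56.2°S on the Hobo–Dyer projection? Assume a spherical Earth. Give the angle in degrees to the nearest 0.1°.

The Hobo–Dyer projection is cylindrical equal-area with φ₀ = 37.5°. For cylindrical equal-area with standard parallel φ₀, h = cos φ / cos φ₀ and k = cos φ₀ / cos φ, so h·k = 1.
At 56.2°: h = 0.7012, k = 1.426; principal scales a = 1.426, b = 0.7012.
sin(ω/2) = (a − b)/(a + b) = 0.7249/2.127 = 0.3408, so ω = 2 arcsin(0.3408) ≈ 39.8°.

39.8°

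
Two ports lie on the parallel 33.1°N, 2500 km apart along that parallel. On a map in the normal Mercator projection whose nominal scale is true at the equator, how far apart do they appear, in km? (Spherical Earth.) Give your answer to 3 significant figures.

2980 km

The Mercator projection is conformal; its linear scale factor is the same in every direction and equals sec φ = 1/cos φ.
Along the parallel, k = sec 33.1° = 1/0.8377 = 1.194.
Map distance = 2500 × 1.194 ≈ 2980 km.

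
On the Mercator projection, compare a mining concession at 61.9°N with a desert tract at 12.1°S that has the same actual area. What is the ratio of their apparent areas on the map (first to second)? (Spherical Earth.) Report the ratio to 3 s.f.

On Mercator, area is exaggerated by sec²φ = 1/cos²φ.
At 61.9°: sec²(61.9°) = 1/0.4710² = 4.508.
At 12.1°: sec²(12.1°) = 1/0.9778² = 1.046.
Ratio = 4.508/1.046 = cos²(12.1°)/cos²(61.9°) ≈ 4.31.

4.31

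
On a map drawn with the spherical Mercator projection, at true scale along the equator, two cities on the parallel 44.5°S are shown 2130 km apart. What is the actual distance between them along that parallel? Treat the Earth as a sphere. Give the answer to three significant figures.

For Mercator, h = k = sec φ (a conformal cylindrical projection has a single point scale, 1/cos φ).
Along the parallel at 44.5°, map distances are exaggerated by k = sec 44.5° = 1.402.
True distance = 2130 / 1.402 = 2130 × cos 44.5° ≈ 1520 km.

1520 km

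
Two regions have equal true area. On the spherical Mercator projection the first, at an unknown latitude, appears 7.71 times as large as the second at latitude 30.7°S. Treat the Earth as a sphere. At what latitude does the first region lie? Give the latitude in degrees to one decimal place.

72.0°

For equal true areas on Mercator, apparent areas scale as sec²φ, so the ratio is cos²φ₂ / cos²φ₁.
cos²φ₂ / cos²φ₁ = 7.71  ⇒  cos φ₁ = cos 30.7° / √7.71 = 0.8599/2.777 = 0.3097.
φ₁ = arccos(0.3097) ≈ 72.0°.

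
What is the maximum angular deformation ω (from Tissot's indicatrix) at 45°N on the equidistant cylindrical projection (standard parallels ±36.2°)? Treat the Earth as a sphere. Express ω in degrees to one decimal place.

7.6°

With standard parallel φ₀ = 36.2°, the equirectangular projection gives x = Rλ cos φ₀, y = Rφ, so h = 1 and k = cos 36.2° / cos φ.
At 45°: h = 1.000, k = 1.141; principal scales a = 1.141, b = 1.000.
sin(ω/2) = (a − b)/(a + b) = 0.1412/2.141 = 0.06595, so ω = 2 arcsin(0.06595) ≈ 7.6°.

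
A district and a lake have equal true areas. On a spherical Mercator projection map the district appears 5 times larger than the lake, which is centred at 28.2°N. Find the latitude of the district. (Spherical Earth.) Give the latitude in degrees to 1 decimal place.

66.8°

Mercator areal scale is sec²φ, so apparent-area ratio = sec²φ₁ / sec²φ₂ = cos²φ₂ / cos²φ₁.
cos²φ₂ / cos²φ₁ = 5  ⇒  cos φ₁ = cos 28.2° / √5 = 0.8813/2.236 = 0.3941.
φ₁ = arccos(0.3941) ≈ 66.8°.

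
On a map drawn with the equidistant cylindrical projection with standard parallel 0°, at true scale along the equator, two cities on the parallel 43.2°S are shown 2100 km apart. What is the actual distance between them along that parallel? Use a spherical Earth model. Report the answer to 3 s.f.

In the plate carrée (x = Rλ, y = Rφ), meridians are true-scale (h = 1) and parallels are stretched by k = sec φ.
Along the parallel at 43.2°, map distances are exaggerated by k = sec 43.2° = 1.372.
True distance = 2100 / 1.372 = 2100 × cos 43.2° ≈ 1530 km.

1530 km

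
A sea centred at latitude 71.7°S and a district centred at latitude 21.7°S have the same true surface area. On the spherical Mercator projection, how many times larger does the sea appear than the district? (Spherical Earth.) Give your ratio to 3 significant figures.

8.76

Mercator areal scale is sec²φ.
At 71.7°: sec²(71.7°) = 1/0.3140² = 10.14.
At 21.7°: sec²(21.7°) = 1/0.9291² = 1.158.
Ratio = 10.14/1.158 = cos²(21.7°)/cos²(71.7°) ≈ 8.76.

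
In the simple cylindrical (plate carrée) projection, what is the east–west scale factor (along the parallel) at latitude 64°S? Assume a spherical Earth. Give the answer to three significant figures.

In the plate carrée (x = Rλ, y = Rφ), meridians are true-scale (h = 1) and parallels are stretched by k = sec φ.
k = 1/cos 64° = 1/0.4384 = 2.281.

2.28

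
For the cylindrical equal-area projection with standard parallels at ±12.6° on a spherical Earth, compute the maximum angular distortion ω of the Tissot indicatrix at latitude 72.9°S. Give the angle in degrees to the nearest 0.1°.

112.9°

A cylindrical equal-area projection with standard parallel φ₀ has meridian scale h = cos φ / cos φ₀ and parallel scale k = cos φ₀ / cos φ (so areas are preserved, h·k = 1).
At 72.9°: h = 0.3013, k = 3.319; principal scales a = 3.319, b = 0.3013.
sin(ω/2) = (a − b)/(a + b) = 3.018/3.620 = 0.8336, so ω = 2 arcsin(0.8336) ≈ 112.9°.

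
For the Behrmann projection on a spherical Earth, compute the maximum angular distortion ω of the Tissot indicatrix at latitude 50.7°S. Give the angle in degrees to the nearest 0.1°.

Behrmann is a cylindrical equal-area projection with standard parallels at ±30°. A cylindrical equal-area projection with standard parallel φ₀ has meridian scale h = cos φ / cos φ₀ and parallel scale k = cos φ₀ / cos φ (so areas are preserved, h·k = 1).
At 50.7°: h = 0.7314, k = 1.367; principal scales a = 1.367, b = 0.7314.
sin(ω/2) = (a − b)/(a + b) = 0.6359/2.099 = 0.3030, so ω = 2 arcsin(0.3030) ≈ 35.3°.

35.3°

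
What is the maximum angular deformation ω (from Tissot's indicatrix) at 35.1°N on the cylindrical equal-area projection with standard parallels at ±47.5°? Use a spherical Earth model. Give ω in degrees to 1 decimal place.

A cylindrical equal-area projection with standard parallel φ₀ has meridian scale h = cos φ / cos φ₀ and parallel scale k = cos φ₀ / cos φ (so areas are preserved, h·k = 1).
At 35.1°: h = 1.211, k = 0.8258; principal scales a = 1.211, b = 0.8258.
sin(ω/2) = (a − b)/(a + b) = 0.3853/2.037 = 0.1892, so ω = 2 arcsin(0.1892) ≈ 21.8°.

21.8°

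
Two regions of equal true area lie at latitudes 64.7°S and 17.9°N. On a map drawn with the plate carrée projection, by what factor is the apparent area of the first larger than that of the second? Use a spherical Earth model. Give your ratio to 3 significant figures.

Plate carrée maps x = Rλ, y = Rφ. The meridian scale is h = 1 and the parallel scale is k = 1/cos φ = sec φ.
Areal scale at 64.7°: h·k = 1.000 × 2.340 = 2.340.
Areal scale at 17.9°: h·k = 1.000 × 1.051 = 1.051.
Ratio = 2.340/1.051 ≈ 2.23.

2.23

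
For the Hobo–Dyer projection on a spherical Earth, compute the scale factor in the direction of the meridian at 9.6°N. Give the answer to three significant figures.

1.24

Hobo–Dyer is a cylindrical equal-area projection with standard parallels at ±37.5°. For cylindrical equal-area with standard parallel φ₀, h = cos φ / cos φ₀ and k = cos φ₀ / cos φ, so h·k = 1.
h = cos 9.6° / cos 37.5° = 0.9860/0.7934 = 1.243.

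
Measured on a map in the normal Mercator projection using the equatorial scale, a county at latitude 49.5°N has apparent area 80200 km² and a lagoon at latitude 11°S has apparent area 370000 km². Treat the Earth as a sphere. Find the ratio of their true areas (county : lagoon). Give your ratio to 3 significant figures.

Since Mercator area scale is 1/cos²φ, the true area equals the apparent area multiplied by cos²φ.
True area of county: 80200 × cos²(49.5°) = 80200 × 0.4218 = 33830 km².
True area of lagoon: 370000 × cos²(11°) = 370000 × 0.9636 = 356500 km².
Ratio = 33830 / 356500 ≈ 0.0949.

0.0949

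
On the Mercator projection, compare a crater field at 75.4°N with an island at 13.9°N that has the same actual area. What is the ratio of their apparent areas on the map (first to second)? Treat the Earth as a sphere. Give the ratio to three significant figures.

Mercator is conformal with k = sec φ, so areal scale = k² = sec²φ.
At 75.4°: sec²(75.4°) = 1/0.2521² = 15.74.
At 13.9°: sec²(13.9°) = 1/0.9707² = 1.061.
Ratio = 15.74/1.061 = cos²(13.9°)/cos²(75.4°) ≈ 14.8.

14.8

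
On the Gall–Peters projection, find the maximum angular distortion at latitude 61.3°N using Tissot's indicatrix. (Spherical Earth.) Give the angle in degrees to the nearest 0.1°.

43.3°

Gall–Peters is a cylindrical equal-area projection with standard parallels at ±45°. Cylindrical equal-area (φ₀ = 45°): h = cos φ / cos 45° along meridians, k = cos 45° / cos φ along parallels; h·k = 1.
At 61.3°: h = 0.6791, k = 1.472; principal scales a = 1.472, b = 0.6791.
sin(ω/2) = (a − b)/(a + b) = 0.7933/2.152 = 0.3687, so ω = 2 arcsin(0.3687) ≈ 43.3°.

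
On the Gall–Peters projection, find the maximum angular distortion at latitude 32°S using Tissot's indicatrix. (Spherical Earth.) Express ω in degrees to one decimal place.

20.7°

Gall–Peters is a cylindrical equal-area projection with standard parallels at ±45°. For cylindrical equal-area with standard parallel φ₀, h = cos φ / cos φ₀ and k = cos φ₀ / cos φ, so h·k = 1.
At 32°: h = 1.199, k = 0.8338; principal scales a = 1.199, b = 0.8338.
sin(ω/2) = (a − b)/(a + b) = 0.3655/2.033 = 0.1798, so ω = 2 arcsin(0.1798) ≈ 20.7°.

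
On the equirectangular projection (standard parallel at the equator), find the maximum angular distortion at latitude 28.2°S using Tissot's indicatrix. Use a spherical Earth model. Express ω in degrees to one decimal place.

7.2°

Plate carrée maps x = Rλ, y = Rφ. The meridian scale is h = 1 and the parallel scale is k = 1/cos φ = sec φ.
At 28.2°: h = 1.000, k = 1.135; principal scales a = 1.135, b = 1.000.
sin(ω/2) = (a − b)/(a + b) = 0.1347/2.135 = 0.06309, so ω = 2 arcsin(0.06309) ≈ 7.2°.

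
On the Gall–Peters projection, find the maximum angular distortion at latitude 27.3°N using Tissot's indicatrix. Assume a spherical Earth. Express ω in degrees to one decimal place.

26.0°

Gall–Peters is a cylindrical equal-area projection with standard parallels at ±45°. Cylindrical equal-area (φ₀ = 45°): h = cos φ / cos 45° along meridians, k = cos 45° / cos φ along parallels; h·k = 1.
At 27.3°: h = 1.257, k = 0.7957; principal scales a = 1.257, b = 0.7957.
sin(ω/2) = (a − b)/(a + b) = 0.4610/2.052 = 0.2246, so ω = 2 arcsin(0.2246) ≈ 26.0°.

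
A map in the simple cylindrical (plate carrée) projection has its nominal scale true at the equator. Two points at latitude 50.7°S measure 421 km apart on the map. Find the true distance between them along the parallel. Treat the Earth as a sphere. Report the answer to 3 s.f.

In the plate carrée (x = Rλ, y = Rφ), meridians are true-scale (h = 1) and parallels are stretched by k = sec φ.
Along the parallel at 50.7°, map distances are exaggerated by k = sec 50.7° = 1.579.
True distance = 421 / 1.579 = 421 × cos 50.7° ≈ 267 km.

267 km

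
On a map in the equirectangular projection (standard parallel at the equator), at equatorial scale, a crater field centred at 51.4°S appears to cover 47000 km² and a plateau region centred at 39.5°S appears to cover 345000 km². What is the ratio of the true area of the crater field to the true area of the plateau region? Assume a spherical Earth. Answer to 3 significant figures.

Plate carrée has h = 1 and k = sec φ, giving areal scale sec φ; true area = (apparent area) · cos φ.
True area of crater field: 47000 × cos(51.4°) = 47000 × 0.6239 = 29320 km².
True area of plateau region: 345000 × cos(39.5°) = 345000 × 0.7716 = 266200 km².
Ratio = 29320 / 266200 ≈ 0.110.

0.110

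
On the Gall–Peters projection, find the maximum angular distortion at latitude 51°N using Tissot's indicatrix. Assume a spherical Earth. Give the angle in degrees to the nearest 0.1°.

Gall–Peters is a cylindrical equal-area projection with standard parallels at ±45°. A cylindrical equal-area projection with standard parallel φ₀ has meridian scale h = cos φ / cos φ₀ and parallel scale k = cos φ₀ / cos φ (so areas are preserved, h·k = 1).
At 51°: h = 0.8900, k = 1.124; principal scales a = 1.124, b = 0.8900.
sin(ω/2) = (a − b)/(a + b) = 0.2336/2.014 = 0.1160, so ω = 2 arcsin(0.1160) ≈ 13.3°.

13.3°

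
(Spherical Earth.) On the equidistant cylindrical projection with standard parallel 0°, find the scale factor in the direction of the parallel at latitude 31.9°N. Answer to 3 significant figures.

1.18

For the equirectangular projection with φ₀ = 0 (plate carrée), h = 1 along meridians and k = sec φ along parallels.
k = 1/cos 31.9° = 1/0.8490 = 1.178.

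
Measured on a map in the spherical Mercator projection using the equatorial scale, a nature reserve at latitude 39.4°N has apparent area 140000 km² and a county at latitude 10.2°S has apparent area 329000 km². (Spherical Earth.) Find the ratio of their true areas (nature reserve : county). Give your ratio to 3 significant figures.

0.262

Since Mercator area scale is 1/cos²φ, the true area equals the apparent area multiplied by cos²φ.
True area of nature reserve: 140000 × cos²(39.4°) = 140000 × 0.5971 = 83600 km².
True area of county: 329000 × cos²(10.2°) = 329000 × 0.9686 = 318700 km².
Ratio = 83600 / 318700 ≈ 0.262.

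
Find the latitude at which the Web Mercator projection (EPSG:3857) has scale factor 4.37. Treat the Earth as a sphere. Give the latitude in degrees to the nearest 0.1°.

Mercator scale is k = sec φ = 1/cos φ.
1/cos φ = 4.37  ⇒  cos φ = 0.2288  ⇒  φ = arccos(0.2288) ≈ 76.8°.

76.8°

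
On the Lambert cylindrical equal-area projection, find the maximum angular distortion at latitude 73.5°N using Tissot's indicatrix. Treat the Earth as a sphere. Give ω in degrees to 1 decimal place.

The Lambert cylindrical equal-area projection is the cylindrical equal-area projection with its standard parallel at the equator (φ₀ = 0). Cylindrical equal-area (φ₀ = 0°): h = cos φ / cos 0° along meridians, k = cos 0° / cos φ along parallels; h·k = 1.
At 73.5°: h = 0.2840, k = 3.521; principal scales a = 3.521, b = 0.2840.
sin(ω/2) = (a − b)/(a + b) = 3.237/3.805 = 0.8507, so ω = 2 arcsin(0.8507) ≈ 116.6°.

116.6°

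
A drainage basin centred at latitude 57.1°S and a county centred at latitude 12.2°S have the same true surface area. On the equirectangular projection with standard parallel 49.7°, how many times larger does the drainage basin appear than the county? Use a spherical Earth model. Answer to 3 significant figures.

With standard parallel φ₀ = 49.7°, the equirectangular projection gives x = Rλ cos φ₀, y = Rφ, so h = 1 and k = cos 49.7° / cos φ.
Areal scale at 57.1°: h·k = 1.000 × 1.191 = 1.191.
Areal scale at 12.2°: h·k = 1.000 × 0.6617 = 0.6617.
Ratio = 1.191/0.6617 ≈ 1.80.

1.80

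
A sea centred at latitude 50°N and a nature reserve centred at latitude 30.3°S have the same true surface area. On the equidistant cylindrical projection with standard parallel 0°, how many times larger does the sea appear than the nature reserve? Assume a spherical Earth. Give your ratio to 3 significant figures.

In the plate carrée (x = Rλ, y = Rφ), meridians are true-scale (h = 1) and parallels are stretched by k = sec φ.
Areal scale at 50°: h·k = 1.000 × 1.556 = 1.556.
Areal scale at 30.3°: h·k = 1.000 × 1.158 = 1.158.
Ratio = 1.556/1.158 ≈ 1.34.

1.34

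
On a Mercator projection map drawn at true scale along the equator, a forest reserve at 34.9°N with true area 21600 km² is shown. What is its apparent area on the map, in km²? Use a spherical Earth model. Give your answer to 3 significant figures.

32100 km²

The Mercator projection is conformal; its linear scale factor is the same in every direction and equals sec φ = 1/cos φ.
Areal scale = k² = sec²φ = 1/cos²(34.9°) = 1/0.8202² = 1.487.
Apparent area = 21600 × 1.487 ≈ 32100 km².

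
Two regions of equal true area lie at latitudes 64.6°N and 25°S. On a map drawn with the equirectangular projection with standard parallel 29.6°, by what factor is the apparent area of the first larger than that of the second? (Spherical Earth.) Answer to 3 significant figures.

With standard parallel φ₀ = 29.6°, the equirectangular projection gives x = Rλ cos φ₀, y = Rφ, so h = 1 and k = cos 29.6° / cos φ.
Areal scale at 64.6°: h·k = 1.000 × 2.027 = 2.027.
Areal scale at 25°: h·k = 1.000 × 0.9594 = 0.9594.
Ratio = 2.027/0.9594 ≈ 2.11.

2.11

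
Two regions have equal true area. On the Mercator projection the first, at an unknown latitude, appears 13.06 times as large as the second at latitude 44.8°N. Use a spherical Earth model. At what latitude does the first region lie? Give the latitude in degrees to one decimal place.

For equal true areas on Mercator, apparent areas scale as sec²φ, so the ratio is cos²φ₂ / cos²φ₁.
cos²φ₂ / cos²φ₁ = 13.06  ⇒  cos φ₁ = cos 44.8° / √13.06 = 0.7096/3.614 = 0.1963.
φ₁ = arccos(0.1963) ≈ 78.7°.

78.7°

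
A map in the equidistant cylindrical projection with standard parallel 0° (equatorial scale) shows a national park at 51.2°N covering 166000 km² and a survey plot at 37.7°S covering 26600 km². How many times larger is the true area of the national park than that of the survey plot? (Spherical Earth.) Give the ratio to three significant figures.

4.94

Plate carrée has h = 1 and k = sec φ, giving areal scale sec φ; true area = (apparent area) · cos φ.
True area of national park: 166000 × cos(51.2°) = 166000 × 0.6266 = 104000 km².
True area of survey plot: 26600 × cos(37.7°) = 26600 × 0.7912 = 21050 km².
Ratio = 104000 / 21050 ≈ 4.94.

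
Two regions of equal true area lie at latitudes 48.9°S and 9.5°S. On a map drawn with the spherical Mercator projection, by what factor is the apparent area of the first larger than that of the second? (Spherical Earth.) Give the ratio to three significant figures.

2.25

Mercator is conformal with k = sec φ, so areal scale = k² = sec²φ.
At 48.9°: sec²(48.9°) = 1/0.6574² = 2.314.
At 9.5°: sec²(9.5°) = 1/0.9863² = 1.028.
Ratio = 2.314/1.028 = cos²(9.5°)/cos²(48.9°) ≈ 2.25.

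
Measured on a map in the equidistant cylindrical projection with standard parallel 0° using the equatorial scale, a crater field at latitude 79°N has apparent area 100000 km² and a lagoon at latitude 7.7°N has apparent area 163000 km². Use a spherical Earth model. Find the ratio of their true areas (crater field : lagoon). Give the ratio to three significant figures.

0.118

Plate carrée has h = 1 and k = sec φ, giving areal scale sec φ; true area = (apparent area) · cos φ.
True area of crater field: 100000 × cos(79°) = 100000 × 0.1908 = 19080 km².
True area of lagoon: 163000 × cos(7.7°) = 163000 × 0.9910 = 161500 km².
Ratio = 19080 / 161500 ≈ 0.118.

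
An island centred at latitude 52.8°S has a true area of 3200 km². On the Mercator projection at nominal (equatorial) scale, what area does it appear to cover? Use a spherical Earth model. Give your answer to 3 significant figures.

For Mercator, h = k = sec φ (a conformal cylindrical projection has a single point scale, 1/cos φ).
Areal scale = k² = sec²φ = 1/cos²(52.8°) = 1/0.6046² = 2.736.
Apparent area = 3200 × 2.736 ≈ 8750 km².

8750 km²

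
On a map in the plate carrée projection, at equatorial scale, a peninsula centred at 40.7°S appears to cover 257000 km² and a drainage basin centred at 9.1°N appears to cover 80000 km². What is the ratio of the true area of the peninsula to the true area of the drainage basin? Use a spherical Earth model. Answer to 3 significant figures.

Plate carrée has h = 1 and k = sec φ, giving areal scale sec φ; true area = (apparent area) · cos φ.
True area of peninsula: 257000 × cos(40.7°) = 257000 × 0.7581 = 194800 km².
True area of drainage basin: 80000 × cos(9.1°) = 80000 × 0.9874 = 78990 km².
Ratio = 194800 / 78990 ≈ 2.47.

2.47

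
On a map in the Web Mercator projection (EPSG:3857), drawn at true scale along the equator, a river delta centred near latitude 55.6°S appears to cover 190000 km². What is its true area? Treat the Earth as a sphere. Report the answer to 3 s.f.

60600 km²

The Mercator projection is conformal; its linear scale factor is the same in every direction and equals sec φ = 1/cos φ.
Areal scale = k² = sec²φ = 1/cos²(55.6°) = 1/0.5650² = 3.133.
True area = apparent / (areal scale) = 190000 / 3.133 ≈ 60600 km².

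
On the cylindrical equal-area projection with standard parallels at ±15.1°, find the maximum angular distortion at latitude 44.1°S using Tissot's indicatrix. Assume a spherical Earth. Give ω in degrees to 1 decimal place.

For cylindrical equal-area with standard parallel φ₀, h = cos φ / cos φ₀ and k = cos φ₀ / cos φ, so h·k = 1.
At 44.1°: h = 0.7438, k = 1.344; principal scales a = 1.344, b = 0.7438.
sin(ω/2) = (a − b)/(a + b) = 0.6006/2.088 = 0.2876, so ω = 2 arcsin(0.2876) ≈ 33.4°.

33.4°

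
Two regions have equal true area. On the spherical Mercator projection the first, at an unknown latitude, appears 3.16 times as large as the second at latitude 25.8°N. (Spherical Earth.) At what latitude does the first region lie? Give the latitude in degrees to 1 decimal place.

59.6°

On Mercator, (apparent₁)/(apparent₂) = sec²φ₁ / sec²φ₂ when true areas are equal.
cos²φ₂ / cos²φ₁ = 3.16  ⇒  cos φ₁ = cos 25.8° / √3.16 = 0.9003/1.778 = 0.5065.
φ₁ = arccos(0.5065) ≈ 59.6°.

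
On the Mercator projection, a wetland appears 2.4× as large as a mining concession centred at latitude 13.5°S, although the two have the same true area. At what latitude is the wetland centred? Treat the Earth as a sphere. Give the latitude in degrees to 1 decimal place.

51.1°

For equal true areas on Mercator, apparent areas scale as sec²φ, so the ratio is cos²φ₂ / cos²φ₁.
cos²φ₂ / cos²φ₁ = 2.4  ⇒  cos φ₁ = cos 13.5° / √2.4 = 0.9724/1.549 = 0.6277.
φ₁ = arccos(0.6277) ≈ 51.1°.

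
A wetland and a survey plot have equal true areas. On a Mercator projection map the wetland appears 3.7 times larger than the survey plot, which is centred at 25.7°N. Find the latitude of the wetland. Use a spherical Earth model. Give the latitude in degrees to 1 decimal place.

For equal true areas on Mercator, apparent areas scale as sec²φ, so the ratio is cos²φ₂ / cos²φ₁.
cos²φ₂ / cos²φ₁ = 3.7  ⇒  cos φ₁ = cos 25.7° / √3.7 = 0.9011/1.924 = 0.4684.
φ₁ = arccos(0.4684) ≈ 62.1°.

62.1°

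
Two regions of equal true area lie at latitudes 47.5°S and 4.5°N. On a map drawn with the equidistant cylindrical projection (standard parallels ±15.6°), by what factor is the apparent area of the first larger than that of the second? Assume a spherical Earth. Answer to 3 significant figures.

With standard parallel φ₀ = 15.6°, the equirectangular projection gives x = Rλ cos φ₀, y = Rφ, so h = 1 and k = cos 15.6° / cos φ.
Areal scale at 47.5°: h·k = 1.000 × 1.426 = 1.426.
Areal scale at 4.5°: h·k = 1.000 × 0.9661 = 0.9661.
Ratio = 1.426/0.9661 ≈ 1.48.

1.48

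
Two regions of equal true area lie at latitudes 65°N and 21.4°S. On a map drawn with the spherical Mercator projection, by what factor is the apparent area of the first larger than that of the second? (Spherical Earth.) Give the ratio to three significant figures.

4.85

Mercator areal scale is sec²φ.
At 65°: sec²(65°) = 1/0.4226² = 5.599.
At 21.4°: sec²(21.4°) = 1/0.9311² = 1.154.
Ratio = 5.599/1.154 = cos²(21.4°)/cos²(65°) ≈ 4.85.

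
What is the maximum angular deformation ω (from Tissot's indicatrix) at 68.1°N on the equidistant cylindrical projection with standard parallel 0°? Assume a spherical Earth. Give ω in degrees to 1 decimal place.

In the plate carrée (x = Rλ, y = Rφ), meridians are true-scale (h = 1) and parallels are stretched by k = sec φ.
At 68.1°: h = 1.000, k = 2.681; principal scales a = 2.681, b = 1.000.
sin(ω/2) = (a − b)/(a + b) = 1.681/3.681 = 0.4567, so ω = 2 arcsin(0.4567) ≈ 54.3°.

54.3°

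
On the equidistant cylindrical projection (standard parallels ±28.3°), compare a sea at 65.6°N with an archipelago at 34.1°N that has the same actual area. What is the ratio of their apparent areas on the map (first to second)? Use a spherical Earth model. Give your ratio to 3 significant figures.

2.00

With standard parallel φ₀ = 28.3°, the equirectangular projection gives x = Rλ cos φ₀, y = Rφ, so h = 1 and k = cos 28.3° / cos φ.
Areal scale at 65.6°: h·k = 1.000 × 2.131 = 2.131.
Areal scale at 34.1°: h·k = 1.000 × 1.063 = 1.063.
Ratio = 2.131/1.063 ≈ 2.00.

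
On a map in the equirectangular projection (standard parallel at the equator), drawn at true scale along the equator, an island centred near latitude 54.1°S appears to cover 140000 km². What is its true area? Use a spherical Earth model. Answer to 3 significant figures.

For the equirectangular projection with φ₀ = 0 (plate carrée), h = 1 along meridians and k = sec φ along parallels.
Areal scale = h·k = 1 × sec φ; at 54.1°, h = 1.000, k = 1.705, so h·k = 1.705.
True area = apparent / (areal scale) = 140000 / 1.705 ≈ 82100 km².

82100 km²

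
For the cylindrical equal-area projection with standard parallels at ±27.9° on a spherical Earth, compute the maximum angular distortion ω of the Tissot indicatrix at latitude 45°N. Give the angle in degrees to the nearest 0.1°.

A cylindrical equal-area projection with standard parallel φ₀ has meridian scale h = cos φ / cos φ₀ and parallel scale k = cos φ₀ / cos φ (so areas are preserved, h·k = 1).
At 45°: h = 0.8001, k = 1.250; principal scales a = 1.250, b = 0.8001.
sin(ω/2) = (a − b)/(a + b) = 0.4497/2.050 = 0.2194, so ω = 2 arcsin(0.2194) ≈ 25.3°.

25.3°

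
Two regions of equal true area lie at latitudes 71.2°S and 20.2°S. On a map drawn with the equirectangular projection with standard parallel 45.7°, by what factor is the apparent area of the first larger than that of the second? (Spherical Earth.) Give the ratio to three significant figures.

In the equirectangular projection with standard parallel φ₀ = 45.7° (x = Rλ cos φ₀, y = Rφ), meridians are true-scale (h = 1) and the parallel scale is k = cos φ₀ / cos φ.
Areal scale at 71.2°: h·k = 1.000 × 2.167 = 2.167.
Areal scale at 20.2°: h·k = 1.000 × 0.7442 = 0.7442.
Ratio = 2.167/0.7442 ≈ 2.91.

2.91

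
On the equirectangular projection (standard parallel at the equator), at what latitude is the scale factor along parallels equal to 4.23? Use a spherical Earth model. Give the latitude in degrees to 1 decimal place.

76.3°

Plate carrée: h = 1, k = sec φ along parallels.
sec φ = 4.23  ⇒  cos φ = 0.2364  ⇒  φ ≈ 76.3°.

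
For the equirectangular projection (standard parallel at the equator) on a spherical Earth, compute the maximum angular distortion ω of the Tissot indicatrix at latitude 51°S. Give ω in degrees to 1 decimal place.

26.3°

In the plate carrée (x = Rλ, y = Rφ), meridians are true-scale (h = 1) and parallels are stretched by k = sec φ.
At 51°: h = 1.000, k = 1.589; principal scales a = 1.589, b = 1.000.
sin(ω/2) = (a − b)/(a + b) = 0.5890/2.589 = 0.2275, so ω = 2 arcsin(0.2275) ≈ 26.3°.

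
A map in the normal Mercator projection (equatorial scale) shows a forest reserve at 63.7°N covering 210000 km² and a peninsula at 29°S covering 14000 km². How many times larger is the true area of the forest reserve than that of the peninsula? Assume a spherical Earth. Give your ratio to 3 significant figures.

3.85

Since Mercator area scale is 1/cos²φ, the true area equals the apparent area multiplied by cos²φ.
True area of forest reserve: 210000 × cos²(63.7°) = 210000 × 0.1963 = 41230 km².
True area of peninsula: 14000 × cos²(29°) = 14000 × 0.7650 = 10710 km².
Ratio = 41230 / 10710 ≈ 3.85.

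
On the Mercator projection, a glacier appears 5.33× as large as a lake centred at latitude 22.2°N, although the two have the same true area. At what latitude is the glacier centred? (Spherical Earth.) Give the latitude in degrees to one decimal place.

66.4°

On Mercator, (apparent₁)/(apparent₂) = sec²φ₁ / sec²φ₂ when true areas are equal.
cos²φ₂ / cos²φ₁ = 5.33  ⇒  cos φ₁ = cos 22.2° / √5.33 = 0.9259/2.309 = 0.4010.
φ₁ = arccos(0.4010) ≈ 66.4°.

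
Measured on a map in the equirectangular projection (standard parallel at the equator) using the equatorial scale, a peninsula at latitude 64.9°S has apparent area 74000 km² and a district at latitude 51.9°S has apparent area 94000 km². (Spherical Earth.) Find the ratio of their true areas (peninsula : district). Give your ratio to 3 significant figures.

0.541

On the plate carrée, areal scale = h·k = 1 × sec φ, so true area = apparent × cos φ.
True area of peninsula: 74000 × cos(64.9°) = 74000 × 0.4242 = 31390 km².
True area of district: 94000 × cos(51.9°) = 94000 × 0.6170 = 58000 km².
Ratio = 31390 / 58000 ≈ 0.541.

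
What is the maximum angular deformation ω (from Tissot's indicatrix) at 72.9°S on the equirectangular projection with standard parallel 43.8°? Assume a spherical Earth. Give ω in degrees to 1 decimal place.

With standard parallel φ₀ = 43.8°, the equirectangular projection gives x = Rλ cos φ₀, y = Rφ, so h = 1 and k = cos 43.8° / cos φ.
At 72.9°: h = 1.000, k = 2.455; principal scales a = 2.455, b = 1.000.
sin(ω/2) = (a − b)/(a + b) = 1.455/3.455 = 0.4211, so ω = 2 arcsin(0.4211) ≈ 49.8°.

49.8°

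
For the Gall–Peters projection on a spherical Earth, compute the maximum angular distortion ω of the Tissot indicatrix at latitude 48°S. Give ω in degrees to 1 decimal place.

Gall–Peters is a cylindrical equal-area projection with standard parallels at ±45°. Cylindrical equal-area (φ₀ = 45°): h = cos φ / cos 45° along meridians, k = cos 45° / cos φ along parallels; h·k = 1.
At 48°: h = 0.9463, k = 1.057; principal scales a = 1.057, b = 0.9463.
sin(ω/2) = (a − b)/(a + b) = 0.1105/2.003 = 0.05515, so ω = 2 arcsin(0.05515) ≈ 6.3°.

6.3°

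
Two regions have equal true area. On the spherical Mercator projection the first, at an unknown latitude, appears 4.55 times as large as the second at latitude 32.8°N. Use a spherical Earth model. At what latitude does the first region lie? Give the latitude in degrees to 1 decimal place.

66.8°

For equal true areas on Mercator, apparent areas scale as sec²φ, so the ratio is cos²φ₂ / cos²φ₁.
cos²φ₂ / cos²φ₁ = 4.55  ⇒  cos φ₁ = cos 32.8° / √4.55 = 0.8406/2.133 = 0.3941.
φ₁ = arccos(0.3941) ≈ 66.8°.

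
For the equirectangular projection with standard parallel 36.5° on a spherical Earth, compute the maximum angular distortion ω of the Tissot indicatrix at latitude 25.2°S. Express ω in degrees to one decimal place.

The equidistant cylindrical projection with φ₀ = 36.5° has h = 1 (meridians true) and k = cos φ₀ / cos φ along parallels.
At 25.2°: h = 1.000, k = 0.8884; principal scales a = 1.000, b = 0.8884.
sin(ω/2) = (a − b)/(a + b) = 0.1116/1.888 = 0.05909, so ω = 2 arcsin(0.05909) ≈ 6.8°.

6.8°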